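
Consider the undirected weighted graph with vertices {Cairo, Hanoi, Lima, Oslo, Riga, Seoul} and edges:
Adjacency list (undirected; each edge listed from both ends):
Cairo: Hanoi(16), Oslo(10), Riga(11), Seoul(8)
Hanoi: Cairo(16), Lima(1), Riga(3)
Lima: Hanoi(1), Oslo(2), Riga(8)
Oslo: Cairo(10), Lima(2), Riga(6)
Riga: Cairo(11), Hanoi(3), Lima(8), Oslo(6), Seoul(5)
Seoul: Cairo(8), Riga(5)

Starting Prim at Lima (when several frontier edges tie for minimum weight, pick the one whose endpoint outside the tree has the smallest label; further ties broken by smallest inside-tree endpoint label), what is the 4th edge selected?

Riga-Seoul

Prim, starting at Lima.
Step 1: cheapest edge leaving the tree is Hanoi–Lima (1); add Hanoi.
Step 2: cheapest edge leaving the tree is Lima–Oslo (2); add Oslo.
Step 3: cheapest edge leaving the tree is Hanoi–Riga (3); add Riga.
Step 4: cheapest edge leaving the tree is Riga–Seoul (5); add Seoul.
Step 5: cheapest edge leaving the tree is Cairo–Seoul (8); add Cairo.
The 4th edge added is Riga–Seoul.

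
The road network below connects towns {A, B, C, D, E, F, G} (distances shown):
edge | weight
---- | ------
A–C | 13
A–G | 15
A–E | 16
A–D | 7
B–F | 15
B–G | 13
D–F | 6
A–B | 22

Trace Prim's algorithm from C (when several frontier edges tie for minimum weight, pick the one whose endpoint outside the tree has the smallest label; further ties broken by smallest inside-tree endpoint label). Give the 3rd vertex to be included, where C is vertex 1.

D

Grow the tree from C using Prim:
Step 1: frontier [A–C 13] → take A–C (13); add A.
Step 2: frontier [A–D 7, A–G 15, A–E 16, A–B 22] → take A–D (7); add D.
Step 3: frontier [A–G 15, A–E 16, A–B 22, D–F 6] → take D–F (6); add F.
Step 4: frontier [A–G 15, A–E 16, A–B 22, B–F 15] → take B–F (15); add B.
Step 5: frontier [A–G 15, A–E 16, B–G 13] → take B–G (13); add G.
Step 6: frontier [A–E 16] → take A–E (16); add E.
Vertex order: C, A, D, F, B, G, E. The 3rd vertex is D.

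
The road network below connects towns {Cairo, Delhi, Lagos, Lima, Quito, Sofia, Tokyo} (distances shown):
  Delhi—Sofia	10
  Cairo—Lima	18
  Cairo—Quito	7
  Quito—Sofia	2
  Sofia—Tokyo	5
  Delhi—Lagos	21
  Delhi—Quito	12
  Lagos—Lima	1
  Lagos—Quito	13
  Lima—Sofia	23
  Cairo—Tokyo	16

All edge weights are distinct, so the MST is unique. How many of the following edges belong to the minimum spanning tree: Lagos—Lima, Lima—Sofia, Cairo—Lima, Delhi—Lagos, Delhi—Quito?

Kruskal: consider edges lightest-first.
Lagos—Lima (1): add — endpoints in different components.
Quito—Sofia (2): add — endpoints in different components.
Sofia—Tokyo (5): add — endpoints in different components.
Cairo—Quito (7): add — endpoints in different components.
Delhi—Sofia (10): add — endpoints in different components.
Delhi—Quito (12): skip — Delhi and Quito already connected.
Lagos—Quito (13): add — endpoints in different components.
MST edge set: {Lagos—Lima, Quito—Sofia, Sofia—Tokyo, Cairo—Quito, Delhi—Sofia, Lagos—Quito}.
Of the listed edges, {Lagos—Lima} are in the MST → 1.

1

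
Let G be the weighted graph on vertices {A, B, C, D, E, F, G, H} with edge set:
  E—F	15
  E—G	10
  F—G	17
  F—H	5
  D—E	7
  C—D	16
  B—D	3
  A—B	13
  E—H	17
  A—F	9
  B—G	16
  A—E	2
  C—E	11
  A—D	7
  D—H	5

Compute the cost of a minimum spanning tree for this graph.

Kruskal's algorithm — process edges by increasing weight (ties by edge label):
A—E (2): add — endpoints in different components.
B—D (3): add — endpoints in different components.
D—H (5): add — endpoints in different components.
F—H (5): add — endpoints in different components.
A—D (7): add — endpoints in different components.
D—E (7): skip — D and E already connected.
A—F (9): skip — A and F already connected.
E—G (10): add — endpoints in different components.
C—E (11): add — endpoints in different components.
MST edges: A—E, B—D, D—H, F—H, A—D, E—G, C—E; total weight 2+3+5+5+7+10+11 = 43.

43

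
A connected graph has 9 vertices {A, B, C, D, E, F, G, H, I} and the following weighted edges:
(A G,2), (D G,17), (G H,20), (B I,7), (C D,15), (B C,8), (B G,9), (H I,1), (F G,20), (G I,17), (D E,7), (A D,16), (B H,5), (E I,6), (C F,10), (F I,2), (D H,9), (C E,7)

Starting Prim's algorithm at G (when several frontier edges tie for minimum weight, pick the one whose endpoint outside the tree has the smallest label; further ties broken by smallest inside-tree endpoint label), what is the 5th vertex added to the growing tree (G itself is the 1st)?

I

Prim, starting at G.
Step 1: cheapest edge leaving the tree is A G (2); add A.
Step 2: cheapest edge leaving the tree is B G (9); add B.
Step 3: cheapest edge leaving the tree is B H (5); add H.
Step 4: cheapest edge leaving the tree is H I (1); add I.
Step 5: cheapest edge leaving the tree is F I (2); add F.
Step 6: cheapest edge leaving the tree is E I (6); add E.
Step 7: cheapest edge leaving the tree is C E (7); add C.
Step 8: cheapest edge leaving the tree is D E (7); add D.
Vertex order: G, A, B, H, I, F, E, C, D. The 5th vertex is I.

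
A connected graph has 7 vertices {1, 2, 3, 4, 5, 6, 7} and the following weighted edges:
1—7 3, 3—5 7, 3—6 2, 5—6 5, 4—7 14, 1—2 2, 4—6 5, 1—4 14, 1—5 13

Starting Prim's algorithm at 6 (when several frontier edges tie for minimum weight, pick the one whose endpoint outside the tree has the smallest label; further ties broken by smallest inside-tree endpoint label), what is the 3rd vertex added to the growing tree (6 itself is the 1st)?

4

Prim, starting at 6.
Step 1: frontier [3—6 2, 4—6 5, 5—6 5] → take 3—6 (2); add 3.
Step 2: frontier [3—5 7, 4—6 5, 5—6 5] → take 4—6 (5); add 4.
Step 3: frontier [3—5 7, 1—4 14, 4—7 14, 5—6 5] → take 5—6 (5); add 5.
Step 4: frontier [1—4 14, 4—7 14, 1—5 13] → take 1—5 (13); add 1.
Step 5: frontier [1—2 2, 1—7 3, 4—7 14] → take 1—2 (2); add 2.
Step 6: frontier [1—7 3, 4—7 14] → take 1—7 (3); add 7.
Vertex order: 6, 3, 4, 5, 1, 2, 7. The 3rd vertex is 4.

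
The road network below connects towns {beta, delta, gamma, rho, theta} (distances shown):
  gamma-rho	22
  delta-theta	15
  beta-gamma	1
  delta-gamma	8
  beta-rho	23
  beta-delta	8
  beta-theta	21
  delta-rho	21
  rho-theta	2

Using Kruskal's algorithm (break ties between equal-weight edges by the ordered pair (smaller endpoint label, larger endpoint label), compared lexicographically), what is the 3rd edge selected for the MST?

Sort edges by weight, then run Kruskal:
beta-gamma (1): add. Components now {beta,gamma} {delta} {theta} {rho}
rho-theta (2): add. Components now {beta,gamma} {delta} {rho,theta}
beta-delta (8): add. Components now {beta,delta,gamma} {rho,theta}
delta-gamma (8): skip — gamma and delta already connected.
delta-theta (15): add. Components now {beta,delta,gamma,rho,theta}
The 3rd edge added is beta-delta.

beta-delta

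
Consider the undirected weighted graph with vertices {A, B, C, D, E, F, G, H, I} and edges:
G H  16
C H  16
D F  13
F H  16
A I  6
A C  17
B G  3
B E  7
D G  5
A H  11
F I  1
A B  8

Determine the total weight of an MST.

57

Kruskal's algorithm — process edges by increasing weight (ties by edge label):
F I (1): add — endpoints in different components.
B G (3): add — endpoints in different components.
D G (5): add — endpoints in different components.
A I (6): add — endpoints in different components.
B E (7): add — endpoints in different components.
A B (8): add — endpoints in different components.
A H (11): add — endpoints in different components.
D F (13): skip — D and F already connected.
C H (16): add — endpoints in different components.
MST edges: F I, B G, D G, A I, B E, A B, A H, C H; total weight 1+3+5+6+7+8+11+16 = 57.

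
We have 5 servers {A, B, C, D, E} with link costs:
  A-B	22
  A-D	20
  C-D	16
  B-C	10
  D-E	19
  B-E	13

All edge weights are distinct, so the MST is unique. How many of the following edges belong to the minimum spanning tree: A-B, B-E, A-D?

2

Kruskal: consider edges lightest-first.
B-C (10): add. Components now {A} {B,C} {D} {E}
B-E (13): add. Components now {A} {B,C,E} {D}
C-D (16): add. Components now {A} {B,C,D,E}
D-E (19): skip — D and E already connected.
A-D (20): add. Components now {A,B,C,D,E}
MST edge set: {B-C, B-E, C-D, A-D}.
Of the listed edges, {B-E, A-D} are in the MST → 2.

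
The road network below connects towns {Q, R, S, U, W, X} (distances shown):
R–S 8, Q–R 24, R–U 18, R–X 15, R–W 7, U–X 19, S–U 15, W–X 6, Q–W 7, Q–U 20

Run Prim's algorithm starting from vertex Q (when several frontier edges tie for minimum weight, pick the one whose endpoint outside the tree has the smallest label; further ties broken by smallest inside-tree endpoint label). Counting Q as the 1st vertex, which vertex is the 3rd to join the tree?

Prim's algorithm from Q:
Step 1: frontier [Q–W 7, Q–U 20, Q–R 24] → take Q–W (7); add W.
Step 2: frontier [Q–U 20, Q–R 24, W–X 6, R–W 7] → take W–X (6); add X.
Step 3: frontier [Q–U 20, Q–R 24, R–W 7, R–X 15, U–X 19] → take R–W (7); add R.
Step 4: frontier [Q–U 20, R–S 8, R–U 18, U–X 19] → take R–S (8); add S.
Step 5: frontier [Q–U 20, R–U 18, S–U 15, U–X 19] → take S–U (15); add U.
Vertex order: Q, W, X, R, S, U. The 3rd vertex is X.

X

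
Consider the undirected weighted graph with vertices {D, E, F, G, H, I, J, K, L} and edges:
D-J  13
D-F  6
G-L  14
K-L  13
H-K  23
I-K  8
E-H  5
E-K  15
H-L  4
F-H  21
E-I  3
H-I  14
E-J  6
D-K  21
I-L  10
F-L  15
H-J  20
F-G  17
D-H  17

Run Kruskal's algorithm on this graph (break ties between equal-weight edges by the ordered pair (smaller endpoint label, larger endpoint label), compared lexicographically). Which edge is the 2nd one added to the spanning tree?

Kruskal's algorithm — process edges by increasing weight (ties by edge label):
E-I (3): add — endpoints in different components.
H-L (4): add — endpoints in different components.
E-H (5): add — endpoints in different components.
D-F (6): add — endpoints in different components.
E-J (6): add — endpoints in different components.
I-K (8): add — endpoints in different components.
I-L (10): skip — I and L already connected.
D-J (13): add — endpoints in different components.
K-L (13): skip — K and L already connected.
G-L (14): add — endpoints in different components.
The 2nd edge added is H-L.

H-L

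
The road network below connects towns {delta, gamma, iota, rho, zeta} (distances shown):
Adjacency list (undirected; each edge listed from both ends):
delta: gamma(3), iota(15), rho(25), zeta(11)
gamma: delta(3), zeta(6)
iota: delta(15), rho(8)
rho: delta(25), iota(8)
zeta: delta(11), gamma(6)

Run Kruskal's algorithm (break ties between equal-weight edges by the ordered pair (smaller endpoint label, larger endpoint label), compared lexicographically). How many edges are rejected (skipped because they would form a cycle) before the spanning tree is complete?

1

Sort edges by weight, then run Kruskal:
delta–gamma (3): add. Components now {delta,gamma} {iota} {rho} {zeta}
gamma–zeta (6): add. Components now {delta,gamma,zeta} {iota} {rho}
iota–rho (8): add. Components now {delta,gamma,zeta} {iota,rho}
delta–zeta (11): skip — delta and zeta already connected.
delta–iota (15): add. Components now {delta,gamma,iota,rho,zeta}
Edges rejected before the tree was complete: 1.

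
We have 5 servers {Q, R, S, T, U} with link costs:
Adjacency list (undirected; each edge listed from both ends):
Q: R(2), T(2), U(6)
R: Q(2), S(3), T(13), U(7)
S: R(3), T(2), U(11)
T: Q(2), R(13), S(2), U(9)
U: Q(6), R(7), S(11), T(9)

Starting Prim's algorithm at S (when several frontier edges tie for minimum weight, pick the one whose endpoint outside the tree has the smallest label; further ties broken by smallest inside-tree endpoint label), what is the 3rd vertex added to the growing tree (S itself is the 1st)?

Prim's algorithm from S:
Step 1: cheapest edge leaving the tree is S-T (2); add T.
Step 2: cheapest edge leaving the tree is Q-T (2); add Q.
Step 3: cheapest edge leaving the tree is Q-R (2); add R.
Step 4: cheapest edge leaving the tree is Q-U (6); add U.
Vertex order: S, T, Q, R, U. The 3rd vertex is Q.

Q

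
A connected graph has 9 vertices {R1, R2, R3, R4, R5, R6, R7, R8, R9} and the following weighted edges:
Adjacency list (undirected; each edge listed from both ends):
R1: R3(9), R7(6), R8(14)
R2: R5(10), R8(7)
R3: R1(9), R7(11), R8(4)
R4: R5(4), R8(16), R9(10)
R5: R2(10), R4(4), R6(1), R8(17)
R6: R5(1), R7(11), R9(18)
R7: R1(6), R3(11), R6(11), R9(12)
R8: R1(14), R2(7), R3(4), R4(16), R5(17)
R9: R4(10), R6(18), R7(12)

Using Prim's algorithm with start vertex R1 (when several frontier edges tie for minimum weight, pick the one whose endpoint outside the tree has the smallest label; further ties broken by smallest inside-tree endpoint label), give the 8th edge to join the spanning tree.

R4-R9

Prim's algorithm from R1:
Step 1: cheapest edge leaving the tree is R1 R7 (6); add R7.
Step 2: cheapest edge leaving the tree is R1 R3 (9); add R3.
Step 3: cheapest edge leaving the tree is R3 R8 (4); add R8.
Step 4: cheapest edge leaving the tree is R2 R8 (7); add R2.
Step 5: cheapest edge leaving the tree is R2 R5 (10); add R5.
Step 6: cheapest edge leaving the tree is R5 R6 (1); add R6.
Step 7: cheapest edge leaving the tree is R4 R5 (4); add R4.
Step 8: cheapest edge leaving the tree is R4 R9 (10); add R9.
The 8th edge added is R4 R9.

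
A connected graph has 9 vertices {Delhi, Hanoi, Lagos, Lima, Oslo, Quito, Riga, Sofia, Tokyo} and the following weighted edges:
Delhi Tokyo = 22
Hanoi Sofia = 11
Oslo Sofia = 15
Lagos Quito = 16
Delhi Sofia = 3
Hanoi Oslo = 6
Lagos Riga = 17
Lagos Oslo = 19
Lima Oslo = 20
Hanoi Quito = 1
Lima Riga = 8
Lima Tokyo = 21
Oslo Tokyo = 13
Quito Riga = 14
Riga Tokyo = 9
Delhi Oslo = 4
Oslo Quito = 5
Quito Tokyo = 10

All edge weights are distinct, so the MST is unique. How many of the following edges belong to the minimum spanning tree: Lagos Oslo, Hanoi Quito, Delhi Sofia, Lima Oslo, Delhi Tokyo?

Kruskal: consider edges lightest-first.
Hanoi Quito (1): add — endpoints in different components.
Delhi Sofia (3): add — endpoints in different components.
Delhi Oslo (4): add — endpoints in different components.
Oslo Quito (5): add — endpoints in different components.
Hanoi Oslo (6): skip — Oslo and Hanoi already connected.
Lima Riga (8): add — endpoints in different components.
Riga Tokyo (9): add — endpoints in different components.
Quito Tokyo (10): add — endpoints in different components.
Hanoi Sofia (11): skip — Hanoi and Sofia already connected.
Oslo Tokyo (13): skip — Oslo and Tokyo already connected.
Quito Riga (14): skip — Riga and Quito already connected.
Oslo Sofia (15): skip — Oslo and Sofia already connected.
Lagos Quito (16): add — endpoints in different components.
MST edge set: {Hanoi Quito, Delhi Sofia, Delhi Oslo, Oslo Quito, Lima Riga, Riga Tokyo, Quito Tokyo, Lagos Quito}.
Of the listed edges, {Hanoi Quito, Delhi Sofia} are in the MST → 2.

2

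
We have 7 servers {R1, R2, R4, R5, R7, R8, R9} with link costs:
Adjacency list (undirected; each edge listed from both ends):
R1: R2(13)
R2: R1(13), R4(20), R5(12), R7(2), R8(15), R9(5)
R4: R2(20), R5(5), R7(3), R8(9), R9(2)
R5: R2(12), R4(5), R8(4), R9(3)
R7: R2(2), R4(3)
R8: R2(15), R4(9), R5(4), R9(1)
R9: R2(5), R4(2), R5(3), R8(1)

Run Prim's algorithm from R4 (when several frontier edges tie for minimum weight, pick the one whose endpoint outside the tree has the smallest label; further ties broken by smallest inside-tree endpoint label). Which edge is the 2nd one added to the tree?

R8-R9

Prim's algorithm from R4:
Step 1: frontier [R4-R9 2, R4-R7 3, R4-R5 5, R4-R8 9, R2-R4 20] → take R4-R9 (2); add R9.
Step 2: frontier [R4-R7 3, R4-R5 5, R4-R8 9, R2-R4 20, R8-R9 1, R5-R9 3, R2-R9 5] → take R8-R9 (1); add R8.
Step 3: frontier [R4-R7 3, R4-R5 5, R2-R4 20, R5-R8 4, R2-R8 15, R5-R9 3, R2-R9 5] → take R5-R9 (3); add R5.
Step 4: frontier [R4-R7 3, R2-R4 20, R2-R5 12, R2-R8 15, R2-R9 5] → take R4-R7 (3); add R7.
Step 5: frontier [R2-R4 20, R2-R5 12, R2-R7 2, R2-R8 15, R2-R9 5] → take R2-R7 (2); add R2.
Step 6: frontier [R1-R2 13] → take R1-R2 (13); add R1.
The 2nd edge added is R8-R9.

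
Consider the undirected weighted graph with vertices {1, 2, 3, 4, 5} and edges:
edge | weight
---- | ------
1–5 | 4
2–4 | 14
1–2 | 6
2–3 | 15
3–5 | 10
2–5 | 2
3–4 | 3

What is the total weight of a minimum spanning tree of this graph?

Sort edges by weight, then run Kruskal:
2–5 (2): add. Components now {1} {2,5} {3} {4}
3–4 (3): add. Components now {1} {2,5} {3,4}
1–5 (4): add. Components now {1,2,5} {3,4}
1–2 (6): skip — 1 and 2 already connected.
3–5 (10): add. Components now {1,2,3,4,5}
MST edges: 2–5, 3–4, 1–5, 3–5; total weight 2+3+4+10 = 19.

19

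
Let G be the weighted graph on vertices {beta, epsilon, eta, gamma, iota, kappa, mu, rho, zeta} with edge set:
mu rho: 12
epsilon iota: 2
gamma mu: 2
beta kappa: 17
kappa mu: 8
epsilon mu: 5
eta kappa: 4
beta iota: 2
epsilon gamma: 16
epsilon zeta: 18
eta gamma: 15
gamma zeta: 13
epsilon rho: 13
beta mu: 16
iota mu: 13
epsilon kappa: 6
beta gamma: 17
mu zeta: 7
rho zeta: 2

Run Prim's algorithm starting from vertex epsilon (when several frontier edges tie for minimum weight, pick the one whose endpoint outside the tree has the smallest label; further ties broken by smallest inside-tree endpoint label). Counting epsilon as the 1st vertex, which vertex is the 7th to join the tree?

eta

Prim's algorithm from epsilon:
Step 1: cheapest edge leaving the tree is epsilon iota (2); add iota.
Step 2: cheapest edge leaving the tree is beta iota (2); add beta.
Step 3: cheapest edge leaving the tree is epsilon mu (5); add mu.
Step 4: cheapest edge leaving the tree is gamma mu (2); add gamma.
Step 5: cheapest edge leaving the tree is epsilon kappa (6); add kappa.
Step 6: cheapest edge leaving the tree is eta kappa (4); add eta.
Step 7: cheapest edge leaving the tree is mu zeta (7); add zeta.
Step 8: cheapest edge leaving the tree is rho zeta (2); add rho.
Vertex order: epsilon, iota, beta, mu, gamma, kappa, eta, zeta, rho. The 7th vertex is eta.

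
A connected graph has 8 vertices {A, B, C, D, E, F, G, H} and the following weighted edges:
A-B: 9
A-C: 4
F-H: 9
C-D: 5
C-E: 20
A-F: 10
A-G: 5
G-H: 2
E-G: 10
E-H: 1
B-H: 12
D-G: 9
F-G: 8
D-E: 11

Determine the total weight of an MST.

Kruskal: consider edges lightest-first.
E-H (1): add — endpoints in different components.
G-H (2): add — endpoints in different components.
A-C (4): add — endpoints in different components.
A-G (5): add — endpoints in different components.
C-D (5): add — endpoints in different components.
F-G (8): add — endpoints in different components.
A-B (9): add — endpoints in different components.
MST edges: E-H, G-H, A-C, A-G, C-D, F-G, A-B; total weight 1+2+4+5+5+8+9 = 34.

34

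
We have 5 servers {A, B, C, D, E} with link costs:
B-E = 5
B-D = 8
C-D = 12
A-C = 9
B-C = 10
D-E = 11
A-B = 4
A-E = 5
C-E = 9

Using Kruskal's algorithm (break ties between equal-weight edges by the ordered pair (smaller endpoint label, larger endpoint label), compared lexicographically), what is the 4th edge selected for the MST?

A-C

Sort edges by weight, then run Kruskal:
A-B (4): add — endpoints in different components.
A-E (5): add — endpoints in different components.
B-E (5): skip — B and E already connected.
B-D (8): add — endpoints in different components.
A-C (9): add — endpoints in different components.
The 4th edge added is A-C.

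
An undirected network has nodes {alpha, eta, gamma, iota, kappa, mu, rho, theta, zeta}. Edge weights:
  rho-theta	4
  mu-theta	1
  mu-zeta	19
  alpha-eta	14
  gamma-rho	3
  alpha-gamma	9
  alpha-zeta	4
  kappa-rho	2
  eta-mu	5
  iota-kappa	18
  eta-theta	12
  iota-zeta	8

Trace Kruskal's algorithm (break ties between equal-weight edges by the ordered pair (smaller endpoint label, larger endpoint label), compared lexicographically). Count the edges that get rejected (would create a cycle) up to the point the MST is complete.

0

Kruskal's algorithm — process edges by increasing weight (ties by edge label):
mu-theta (1): add — endpoints in different components.
kappa-rho (2): add — endpoints in different components.
gamma-rho (3): add — endpoints in different components.
alpha-zeta (4): add — endpoints in different components.
rho-theta (4): add — endpoints in different components.
eta-mu (5): add — endpoints in different components.
iota-zeta (8): add — endpoints in different components.
alpha-gamma (9): add — endpoints in different components.
Edges rejected before the tree was complete: 0.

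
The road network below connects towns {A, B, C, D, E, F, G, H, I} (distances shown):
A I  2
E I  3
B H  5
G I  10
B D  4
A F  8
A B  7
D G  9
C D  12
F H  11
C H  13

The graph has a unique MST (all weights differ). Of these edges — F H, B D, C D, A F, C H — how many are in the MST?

Kruskal's algorithm — process edges by increasing weight (ties by edge label):
A I (2): add — endpoints in different components.
E I (3): add — endpoints in different components.
B D (4): add — endpoints in different components.
B H (5): add — endpoints in different components.
A B (7): add — endpoints in different components.
A F (8): add — endpoints in different components.
D G (9): add — endpoints in different components.
G I (10): skip — G and I already connected.
F H (11): skip — F and H already connected.
C D (12): add — endpoints in different components.
MST edge set: {A I, E I, B D, B H, A B, A F, D G, C D}.
Of the listed edges, {B D, C D, A F} are in the MST → 3.

3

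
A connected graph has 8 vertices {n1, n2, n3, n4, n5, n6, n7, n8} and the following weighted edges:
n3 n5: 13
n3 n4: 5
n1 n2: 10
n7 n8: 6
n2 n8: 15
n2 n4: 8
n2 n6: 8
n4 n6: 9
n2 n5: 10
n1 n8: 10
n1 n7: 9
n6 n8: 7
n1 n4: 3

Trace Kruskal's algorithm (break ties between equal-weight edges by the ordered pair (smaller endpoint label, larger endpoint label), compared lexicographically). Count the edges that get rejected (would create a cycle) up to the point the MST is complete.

4

Sort edges by weight, then run Kruskal:
n1 n4 (3): add — endpoints in different components.
n3 n4 (5): add — endpoints in different components.
n7 n8 (6): add — endpoints in different components.
n6 n8 (7): add — endpoints in different components.
n2 n4 (8): add — endpoints in different components.
n2 n6 (8): add — endpoints in different components.
n1 n7 (9): skip — n7 and n1 already connected.
n4 n6 (9): skip — n4 and n6 already connected.
n1 n2 (10): skip — n2 and n1 already connected.
n1 n8 (10): skip — n8 and n1 already connected.
n2 n5 (10): add — endpoints in different components.
Edges rejected before the tree was complete: 4.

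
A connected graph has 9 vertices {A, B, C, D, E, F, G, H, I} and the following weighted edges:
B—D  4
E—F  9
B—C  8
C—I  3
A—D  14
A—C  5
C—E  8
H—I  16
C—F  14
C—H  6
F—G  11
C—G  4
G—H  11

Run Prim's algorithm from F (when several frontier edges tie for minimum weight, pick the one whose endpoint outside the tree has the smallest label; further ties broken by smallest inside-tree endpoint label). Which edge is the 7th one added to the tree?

Prim, starting at F.
Step 1: frontier [E—F 9, F—G 11, C—F 14] → take E—F (9); add E.
Step 2: frontier [C—E 8, F—G 11, C—F 14] → take C—E (8); add C.
Step 3: frontier [C—I 3, C—G 4, A—C 5, C—H 6, B—C 8, F—G 11] → take C—I (3); add I.
Step 4: frontier [C—G 4, A—C 5, C—H 6, B—C 8, F—G 11, H—I 16] → take C—G (4); add G.
Step 5: frontier [A—C 5, C—H 6, B—C 8, G—H 11, H—I 16] → take A—C (5); add A.
Step 6: frontier [A—D 14, C—H 6, B—C 8, G—H 11, H—I 16] → take C—H (6); add H.
Step 7: frontier [A—D 14, B—C 8] → take B—C (8); add B.
Step 8: frontier [A—D 14, B—D 4] → take B—D (4); add D.
The 7th edge added is B—C.

B-C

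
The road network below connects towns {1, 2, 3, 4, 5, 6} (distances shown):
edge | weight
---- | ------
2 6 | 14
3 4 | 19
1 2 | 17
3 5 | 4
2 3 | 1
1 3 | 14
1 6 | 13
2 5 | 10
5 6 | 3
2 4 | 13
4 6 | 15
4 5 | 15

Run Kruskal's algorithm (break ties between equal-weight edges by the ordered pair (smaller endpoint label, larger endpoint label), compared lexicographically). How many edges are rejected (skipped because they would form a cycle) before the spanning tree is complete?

1

Kruskal's algorithm — process edges by increasing weight (ties by edge label):
2 3 (1): add. Components now {1} {2,3} {4} {5} {6}
5 6 (3): add. Components now {1} {2,3} {4} {5,6}
3 5 (4): add. Components now {1} {2,3,5,6} {4}
2 5 (10): skip — 2 and 5 already connected.
1 6 (13): add. Components now {1,2,3,5,6} {4}
2 4 (13): add. Components now {1,2,3,4,5,6}
Edges rejected before the tree was complete: 1.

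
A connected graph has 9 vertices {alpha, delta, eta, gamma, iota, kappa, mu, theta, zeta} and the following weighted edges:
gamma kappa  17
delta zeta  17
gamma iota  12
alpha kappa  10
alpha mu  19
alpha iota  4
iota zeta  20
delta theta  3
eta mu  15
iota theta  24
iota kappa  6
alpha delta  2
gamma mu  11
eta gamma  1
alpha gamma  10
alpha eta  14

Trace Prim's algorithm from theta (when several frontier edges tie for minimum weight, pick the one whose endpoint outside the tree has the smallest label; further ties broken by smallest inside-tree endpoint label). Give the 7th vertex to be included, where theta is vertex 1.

eta

Prim, starting at theta.
Step 1: cheapest edge leaving the tree is delta theta (3); add delta.
Step 2: cheapest edge leaving the tree is alpha delta (2); add alpha.
Step 3: cheapest edge leaving the tree is alpha iota (4); add iota.
Step 4: cheapest edge leaving the tree is iota kappa (6); add kappa.
Step 5: cheapest edge leaving the tree is alpha gamma (10); add gamma.
Step 6: cheapest edge leaving the tree is eta gamma (1); add eta.
Step 7: cheapest edge leaving the tree is gamma mu (11); add mu.
Step 8: cheapest edge leaving the tree is delta zeta (17); add zeta.
Vertex order: theta, delta, alpha, iota, kappa, gamma, eta, mu, zeta. The 7th vertex is eta.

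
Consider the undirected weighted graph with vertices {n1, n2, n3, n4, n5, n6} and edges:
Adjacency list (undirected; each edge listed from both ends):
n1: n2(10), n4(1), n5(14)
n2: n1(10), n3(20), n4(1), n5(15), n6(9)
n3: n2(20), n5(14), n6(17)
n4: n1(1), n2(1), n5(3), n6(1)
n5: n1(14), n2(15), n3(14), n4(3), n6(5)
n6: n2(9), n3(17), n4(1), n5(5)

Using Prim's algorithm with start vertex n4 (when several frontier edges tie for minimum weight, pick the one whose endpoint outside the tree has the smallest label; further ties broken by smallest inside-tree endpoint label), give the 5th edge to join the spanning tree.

Prim, starting at n4.
Step 1: frontier [n1 n4 1, n2 n4 1, n4 n6 1, n4 n5 3] → take n1 n4 (1); add n1.
Step 2: frontier [n1 n2 10, n1 n5 14, n2 n4 1, n4 n6 1, n4 n5 3] → take n2 n4 (1); add n2.
Step 3: frontier [n1 n5 14, n2 n6 9, n2 n5 15, n2 n3 20, n4 n6 1, n4 n5 3] → take n4 n6 (1); add n6.
Step 4: frontier [n1 n5 14, n2 n5 15, n2 n3 20, n4 n5 3, n5 n6 5, n3 n6 17] → take n4 n5 (3); add n5.
Step 5: frontier [n2 n3 20, n3 n5 14, n3 n6 17] → take n3 n5 (14); add n3.
The 5th edge added is n3 n5.

n3-n5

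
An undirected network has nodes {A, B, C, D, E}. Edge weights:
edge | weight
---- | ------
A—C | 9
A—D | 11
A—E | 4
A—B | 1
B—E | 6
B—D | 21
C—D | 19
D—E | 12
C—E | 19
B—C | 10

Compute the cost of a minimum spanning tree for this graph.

Grow the tree from A using Prim:
Step 1: cheapest edge leaving the tree is A—B (1); add B.
Step 2: cheapest edge leaving the tree is A—E (4); add E.
Step 3: cheapest edge leaving the tree is A—C (9); add C.
Step 4: cheapest edge leaving the tree is A—D (11); add D.
MST edges: A—B, A—E, A—C, A—D; total weight 1+4+9+11 = 25.

25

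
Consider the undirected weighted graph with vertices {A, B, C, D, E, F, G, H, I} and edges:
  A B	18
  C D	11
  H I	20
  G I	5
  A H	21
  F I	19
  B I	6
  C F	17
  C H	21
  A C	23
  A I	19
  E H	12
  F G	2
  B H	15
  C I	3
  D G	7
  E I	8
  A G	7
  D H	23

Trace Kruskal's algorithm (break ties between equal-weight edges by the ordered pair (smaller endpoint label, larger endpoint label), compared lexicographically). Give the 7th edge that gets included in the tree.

Sort edges by weight, then run Kruskal:
F G (2): add — endpoints in different components.
C I (3): add — endpoints in different components.
G I (5): add — endpoints in different components.
B I (6): add — endpoints in different components.
A G (7): add — endpoints in different components.
D G (7): add — endpoints in different components.
E I (8): add — endpoints in different components.
C D (11): skip — C and D already connected.
E H (12): add — endpoints in different components.
The 7th edge added is E I.

E-I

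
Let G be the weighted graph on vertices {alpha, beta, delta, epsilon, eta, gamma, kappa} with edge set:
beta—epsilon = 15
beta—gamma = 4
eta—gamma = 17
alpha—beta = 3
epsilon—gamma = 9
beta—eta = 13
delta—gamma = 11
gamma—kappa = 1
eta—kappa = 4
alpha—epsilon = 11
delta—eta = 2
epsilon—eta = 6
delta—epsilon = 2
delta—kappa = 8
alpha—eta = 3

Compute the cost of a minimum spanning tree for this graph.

Kruskal's algorithm — process edges by increasing weight (ties by edge label):
gamma—kappa (1): add — endpoints in different components.
delta—epsilon (2): add — endpoints in different components.
delta—eta (2): add — endpoints in different components.
alpha—beta (3): add — endpoints in different components.
alpha—eta (3): add — endpoints in different components.
beta—gamma (4): add — endpoints in different components.
MST edges: gamma—kappa, delta—epsilon, delta—eta, alpha—beta, alpha—eta, beta—gamma; total weight 1+2+2+3+3+4 = 15.

15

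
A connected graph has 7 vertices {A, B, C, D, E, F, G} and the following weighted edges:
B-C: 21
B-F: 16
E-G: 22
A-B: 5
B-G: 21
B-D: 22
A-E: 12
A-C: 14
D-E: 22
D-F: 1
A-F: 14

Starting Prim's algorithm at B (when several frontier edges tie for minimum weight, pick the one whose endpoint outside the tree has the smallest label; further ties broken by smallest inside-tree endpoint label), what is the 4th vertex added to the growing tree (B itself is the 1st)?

Prim, starting at B.
Step 1: frontier [A-B 5, B-F 16, B-C 21, B-G 21, B-D 22] → take A-B (5); add A.
Step 2: frontier [A-E 12, A-C 14, A-F 14, B-F 16, B-C 21, B-G 21, B-D 22] → take A-E (12); add E.
Step 3: frontier [A-C 14, A-F 14, B-F 16, B-C 21, B-G 21, B-D 22, D-E 22, E-G 22] → take A-C (14); add C.
Step 4: frontier [A-F 14, B-F 16, B-G 21, B-D 22, D-E 22, E-G 22] → take A-F (14); add F.
Step 5: frontier [B-G 21, B-D 22, D-E 22, E-G 22, D-F 1] → take D-F (1); add D.
Step 6: frontier [B-G 21, E-G 22] → take B-G (21); add G.
Vertex order: B, A, E, C, F, D, G. The 4th vertex is C.

C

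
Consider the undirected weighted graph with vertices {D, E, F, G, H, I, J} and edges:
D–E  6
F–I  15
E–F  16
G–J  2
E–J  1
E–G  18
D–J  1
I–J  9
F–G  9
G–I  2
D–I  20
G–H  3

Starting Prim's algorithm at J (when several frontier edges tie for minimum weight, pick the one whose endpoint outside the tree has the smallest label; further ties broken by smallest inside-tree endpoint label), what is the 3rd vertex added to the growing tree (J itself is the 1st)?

Prim, starting at J.
Step 1: cheapest edge leaving the tree is D–J (1); add D.
Step 2: cheapest edge leaving the tree is E–J (1); add E.
Step 3: cheapest edge leaving the tree is G–J (2); add G.
Step 4: cheapest edge leaving the tree is G–I (2); add I.
Step 5: cheapest edge leaving the tree is G–H (3); add H.
Step 6: cheapest edge leaving the tree is F–G (9); add F.
Vertex order: J, D, E, G, I, H, F. The 3rd vertex is E.

E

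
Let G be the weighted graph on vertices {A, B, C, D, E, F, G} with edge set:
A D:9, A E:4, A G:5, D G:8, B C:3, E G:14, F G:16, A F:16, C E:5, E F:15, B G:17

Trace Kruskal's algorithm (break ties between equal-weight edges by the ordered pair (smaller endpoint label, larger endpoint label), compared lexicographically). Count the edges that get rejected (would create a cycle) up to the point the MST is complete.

2

Sort edges by weight, then run Kruskal:
B C (3): add. Components now {A} {B,C} {D} {E} {F} {G}
A E (4): add. Components now {A,E} {B,C} {D} {F} {G}
A G (5): add. Components now {A,E,G} {B,C} {D} {F}
C E (5): add. Components now {A,B,C,E,G} {D} {F}
D G (8): add. Components now {A,B,C,D,E,G} {F}
A D (9): skip — A and D already connected.
E G (14): skip — E and G already connected.
E F (15): add. Components now {A,B,C,D,E,F,G}
Edges rejected before the tree was complete: 2.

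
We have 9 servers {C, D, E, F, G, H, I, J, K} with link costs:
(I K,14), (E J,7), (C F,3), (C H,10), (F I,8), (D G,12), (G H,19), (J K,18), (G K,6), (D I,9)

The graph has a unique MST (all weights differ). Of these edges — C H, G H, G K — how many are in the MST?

Kruskal's algorithm — process edges by increasing weight (ties by edge label):
C F (3): add — endpoints in different components.
G K (6): add — endpoints in different components.
E J (7): add — endpoints in different components.
F I (8): add — endpoints in different components.
D I (9): add — endpoints in different components.
C H (10): add — endpoints in different components.
D G (12): add — endpoints in different components.
I K (14): skip — I and K already connected.
J K (18): add — endpoints in different components.
MST edge set: {C F, G K, E J, F I, D I, C H, D G, J K}.
Of the listed edges, {C H, G K} are in the MST → 2.

2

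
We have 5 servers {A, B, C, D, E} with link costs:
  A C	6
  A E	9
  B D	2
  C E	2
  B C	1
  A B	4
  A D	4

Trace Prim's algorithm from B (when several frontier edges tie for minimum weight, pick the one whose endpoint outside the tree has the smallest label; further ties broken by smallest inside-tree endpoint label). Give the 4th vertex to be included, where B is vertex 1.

Prim's algorithm from B:
Step 1: frontier [B C 1, B D 2, A B 4] → take B C (1); add C.
Step 2: frontier [B D 2, A B 4, C E 2, A C 6] → take B D (2); add D.
Step 3: frontier [A B 4, C E 2, A C 6, A D 4] → take C E (2); add E.
Step 4: frontier [A B 4, A C 6, A D 4, A E 9] → take A B (4); add A.
Vertex order: B, C, D, E, A. The 4th vertex is E.

E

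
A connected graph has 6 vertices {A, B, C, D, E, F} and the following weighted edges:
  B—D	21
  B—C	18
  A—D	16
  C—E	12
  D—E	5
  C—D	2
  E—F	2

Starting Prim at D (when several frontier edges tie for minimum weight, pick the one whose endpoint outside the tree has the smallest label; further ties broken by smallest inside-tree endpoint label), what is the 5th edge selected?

B-C

Grow the tree from D using Prim:
Step 1: frontier [C—D 2, D—E 5, A—D 16, B—D 21] → take C—D (2); add C.
Step 2: frontier [C—E 12, B—C 18, D—E 5, A—D 16, B—D 21] → take D—E (5); add E.
Step 3: frontier [B—C 18, A—D 16, B—D 21, E—F 2] → take E—F (2); add F.
Step 4: frontier [B—C 18, A—D 16, B—D 21] → take A—D (16); add A.
Step 5: frontier [B—C 18, B—D 21] → take B—C (18); add B.
The 5th edge added is B—C.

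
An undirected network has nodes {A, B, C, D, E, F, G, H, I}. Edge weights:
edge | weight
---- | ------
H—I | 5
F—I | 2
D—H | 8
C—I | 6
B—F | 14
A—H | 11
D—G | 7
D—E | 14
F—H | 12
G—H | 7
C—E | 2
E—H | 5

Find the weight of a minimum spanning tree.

53

Sort edges by weight, then run Kruskal:
C—E (2): add — endpoints in different components.
F—I (2): add — endpoints in different components.
E—H (5): add — endpoints in different components.
H—I (5): add — endpoints in different components.
C—I (6): skip — C and I already connected.
D—G (7): add — endpoints in different components.
G—H (7): add — endpoints in different components.
D—H (8): skip — D and H already connected.
A—H (11): add — endpoints in different components.
F—H (12): skip — F and H already connected.
B—F (14): add — endpoints in different components.
MST edges: C—E, F—I, E—H, H—I, D—G, G—H, A—H, B—F; total weight 2+2+5+5+7+7+11+14 = 53.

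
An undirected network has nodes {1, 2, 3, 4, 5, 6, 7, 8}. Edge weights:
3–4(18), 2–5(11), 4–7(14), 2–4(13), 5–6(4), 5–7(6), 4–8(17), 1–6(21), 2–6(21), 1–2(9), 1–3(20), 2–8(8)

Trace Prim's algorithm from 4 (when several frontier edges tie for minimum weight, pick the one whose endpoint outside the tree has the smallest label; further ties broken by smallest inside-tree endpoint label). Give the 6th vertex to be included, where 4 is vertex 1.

6

Prim, starting at 4.
Step 1: frontier [2–4 13, 4–7 14, 4–8 17, 3–4 18] → take 2–4 (13); add 2.
Step 2: frontier [2–8 8, 1–2 9, 2–5 11, 2–6 21, 4–7 14, 4–8 17, 3–4 18] → take 2–8 (8); add 8.
Step 3: frontier [1–2 9, 2–5 11, 2–6 21, 4–7 14, 3–4 18] → take 1–2 (9); add 1.
Step 4: frontier [1–3 20, 1–6 21, 2–5 11, 2–6 21, 4–7 14, 3–4 18] → take 2–5 (11); add 5.
Step 5: frontier [1–3 20, 1–6 21, 2–6 21, 4–7 14, 3–4 18, 5–6 4, 5–7 6] → take 5–6 (4); add 6.
Step 6: frontier [1–3 20, 4–7 14, 3–4 18, 5–7 6] → take 5–7 (6); add 7.
Step 7: frontier [1–3 20, 3–4 18] → take 3–4 (18); add 3.
Vertex order: 4, 2, 8, 1, 5, 6, 7, 3. The 6th vertex is 6.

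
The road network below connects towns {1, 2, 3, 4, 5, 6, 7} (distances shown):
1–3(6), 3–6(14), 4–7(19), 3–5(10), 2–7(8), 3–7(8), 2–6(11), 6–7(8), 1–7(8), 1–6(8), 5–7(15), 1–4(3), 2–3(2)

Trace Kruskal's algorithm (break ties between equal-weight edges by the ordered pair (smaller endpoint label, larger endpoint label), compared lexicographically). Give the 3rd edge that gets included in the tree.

1-3

Sort edges by weight, then run Kruskal:
2–3 (2): add. Components now {1} {2,3} {4} {5} {6} {7}
1–4 (3): add. Components now {1,4} {2,3} {5} {6} {7}
1–3 (6): add. Components now {1,2,3,4} {5} {6} {7}
1–6 (8): add. Components now {1,2,3,4,6} {5} {7}
1–7 (8): add. Components now {1,2,3,4,6,7} {5}
2–7 (8): skip — 2 and 7 already connected.
3–7 (8): skip — 3 and 7 already connected.
6–7 (8): skip — 6 and 7 already connected.
3–5 (10): add. Components now {1,2,3,4,5,6,7}
The 3rd edge added is 1–3.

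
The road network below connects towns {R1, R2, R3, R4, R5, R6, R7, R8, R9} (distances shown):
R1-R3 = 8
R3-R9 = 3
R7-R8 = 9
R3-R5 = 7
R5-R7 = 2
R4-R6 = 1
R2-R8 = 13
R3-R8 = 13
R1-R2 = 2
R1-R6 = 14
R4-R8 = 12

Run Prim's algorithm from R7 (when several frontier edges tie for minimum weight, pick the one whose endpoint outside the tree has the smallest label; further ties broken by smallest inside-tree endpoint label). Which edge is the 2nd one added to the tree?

Prim, starting at R7.
Step 1: frontier [R5-R7 2, R7-R8 9] → take R5-R7 (2); add R5.
Step 2: frontier [R3-R5 7, R7-R8 9] → take R3-R5 (7); add R3.
Step 3: frontier [R3-R9 3, R1-R3 8, R3-R8 13, R7-R8 9] → take R3-R9 (3); add R9.
Step 4: frontier [R1-R3 8, R3-R8 13, R7-R8 9] → take R1-R3 (8); add R1.
Step 5: frontier [R1-R2 2, R1-R6 14, R3-R8 13, R7-R8 9] → take R1-R2 (2); add R2.
Step 6: frontier [R1-R6 14, R2-R8 13, R3-R8 13, R7-R8 9] → take R7-R8 (9); add R8.
Step 7: frontier [R1-R6 14, R4-R8 12] → take R4-R8 (12); add R4.
Step 8: frontier [R1-R6 14, R4-R6 1] → take R4-R6 (1); add R6.
The 2nd edge added is R3-R5.

R3-R5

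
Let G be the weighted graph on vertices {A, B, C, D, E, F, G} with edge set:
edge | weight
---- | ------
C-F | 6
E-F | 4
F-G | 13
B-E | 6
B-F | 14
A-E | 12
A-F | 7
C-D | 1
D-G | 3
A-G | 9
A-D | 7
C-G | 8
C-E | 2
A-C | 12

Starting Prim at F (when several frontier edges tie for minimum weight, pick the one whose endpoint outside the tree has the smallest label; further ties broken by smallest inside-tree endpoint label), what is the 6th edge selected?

A-D

Prim, starting at F.
Step 1: frontier [E-F 4, C-F 6, A-F 7, F-G 13, B-F 14] → take E-F (4); add E.
Step 2: frontier [C-E 2, B-E 6, A-E 12, C-F 6, A-F 7, F-G 13, B-F 14] → take C-E (2); add C.
Step 3: frontier [C-D 1, C-G 8, A-C 12, B-E 6, A-E 12, A-F 7, F-G 13, B-F 14] → take C-D (1); add D.
Step 4: frontier [C-G 8, A-C 12, D-G 3, A-D 7, B-E 6, A-E 12, A-F 7, F-G 13, B-F 14] → take D-G (3); add G.
Step 5: frontier [A-C 12, A-D 7, B-E 6, A-E 12, A-F 7, B-F 14, A-G 9] → take B-E (6); add B.
Step 6: frontier [A-C 12, A-D 7, A-E 12, A-F 7, A-G 9] → take A-D (7); add A.
The 6th edge added is A-D.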